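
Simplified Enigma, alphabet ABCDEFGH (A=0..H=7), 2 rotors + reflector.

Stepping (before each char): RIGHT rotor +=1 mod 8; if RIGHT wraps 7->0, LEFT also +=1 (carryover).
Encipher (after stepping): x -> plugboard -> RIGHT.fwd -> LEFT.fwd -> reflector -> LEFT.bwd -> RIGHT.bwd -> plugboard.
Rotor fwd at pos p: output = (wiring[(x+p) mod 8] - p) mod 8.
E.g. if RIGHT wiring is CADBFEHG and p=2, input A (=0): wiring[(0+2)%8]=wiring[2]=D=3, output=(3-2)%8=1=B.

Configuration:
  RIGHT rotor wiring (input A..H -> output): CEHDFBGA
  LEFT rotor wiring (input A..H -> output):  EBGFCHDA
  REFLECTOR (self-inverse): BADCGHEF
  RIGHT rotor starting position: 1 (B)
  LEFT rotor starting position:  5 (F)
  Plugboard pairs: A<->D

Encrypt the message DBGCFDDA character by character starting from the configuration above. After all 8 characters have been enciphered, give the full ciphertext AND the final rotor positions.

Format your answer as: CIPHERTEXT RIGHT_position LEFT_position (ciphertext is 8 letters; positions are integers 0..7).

Answer: FDHEAEGG 1 6

Derivation:
Char 1 ('D'): step: R->2, L=5; D->plug->A->R->F->L->B->refl->A->L'->G->R'->F->plug->F
Char 2 ('B'): step: R->3, L=5; B->plug->B->R->C->L->D->refl->C->L'->A->R'->A->plug->D
Char 3 ('G'): step: R->4, L=5; G->plug->G->R->D->L->H->refl->F->L'->H->R'->H->plug->H
Char 4 ('C'): step: R->5, L=5; C->plug->C->R->D->L->H->refl->F->L'->H->R'->E->plug->E
Char 5 ('F'): step: R->6, L=5; F->plug->F->R->F->L->B->refl->A->L'->G->R'->D->plug->A
Char 6 ('D'): step: R->7, L=5; D->plug->A->R->B->L->G->refl->E->L'->E->R'->E->plug->E
Char 7 ('D'): step: R->0, L->6 (L advanced); D->plug->A->R->C->L->G->refl->E->L'->G->R'->G->plug->G
Char 8 ('A'): step: R->1, L=6; A->plug->D->R->E->L->A->refl->B->L'->H->R'->G->plug->G
Final: ciphertext=FDHEAEGG, RIGHT=1, LEFT=6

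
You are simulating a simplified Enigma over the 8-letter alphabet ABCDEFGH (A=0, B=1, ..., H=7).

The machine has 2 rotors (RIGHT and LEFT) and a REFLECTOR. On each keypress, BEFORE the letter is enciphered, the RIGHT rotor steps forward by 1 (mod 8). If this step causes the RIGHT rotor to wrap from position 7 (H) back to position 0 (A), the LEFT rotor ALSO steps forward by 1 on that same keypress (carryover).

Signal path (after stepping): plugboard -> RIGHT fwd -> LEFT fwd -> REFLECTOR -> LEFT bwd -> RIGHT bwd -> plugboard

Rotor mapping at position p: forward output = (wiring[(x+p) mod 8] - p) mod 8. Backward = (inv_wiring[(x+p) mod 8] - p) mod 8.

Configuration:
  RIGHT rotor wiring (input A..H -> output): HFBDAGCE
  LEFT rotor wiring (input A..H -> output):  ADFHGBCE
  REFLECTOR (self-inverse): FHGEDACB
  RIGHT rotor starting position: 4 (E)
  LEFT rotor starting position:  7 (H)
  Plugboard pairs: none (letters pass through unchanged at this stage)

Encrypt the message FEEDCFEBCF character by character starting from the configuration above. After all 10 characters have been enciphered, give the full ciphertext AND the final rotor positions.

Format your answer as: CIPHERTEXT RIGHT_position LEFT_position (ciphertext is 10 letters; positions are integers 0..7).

Answer: EBBBBEDDAE 6 0

Derivation:
Char 1 ('F'): step: R->5, L=7; F->plug->F->R->E->L->A->refl->F->L'->A->R'->E->plug->E
Char 2 ('E'): step: R->6, L=7; E->plug->E->R->D->L->G->refl->C->L'->G->R'->B->plug->B
Char 3 ('E'): step: R->7, L=7; E->plug->E->R->E->L->A->refl->F->L'->A->R'->B->plug->B
Char 4 ('D'): step: R->0, L->0 (L advanced); D->plug->D->R->D->L->H->refl->B->L'->F->R'->B->plug->B
Char 5 ('C'): step: R->1, L=0; C->plug->C->R->C->L->F->refl->A->L'->A->R'->B->plug->B
Char 6 ('F'): step: R->2, L=0; F->plug->F->R->C->L->F->refl->A->L'->A->R'->E->plug->E
Char 7 ('E'): step: R->3, L=0; E->plug->E->R->B->L->D->refl->E->L'->H->R'->D->plug->D
Char 8 ('B'): step: R->4, L=0; B->plug->B->R->C->L->F->refl->A->L'->A->R'->D->plug->D
Char 9 ('C'): step: R->5, L=0; C->plug->C->R->H->L->E->refl->D->L'->B->R'->A->plug->A
Char 10 ('F'): step: R->6, L=0; F->plug->F->R->F->L->B->refl->H->L'->D->R'->E->plug->E
Final: ciphertext=EBBBBEDDAE, RIGHT=6, LEFT=0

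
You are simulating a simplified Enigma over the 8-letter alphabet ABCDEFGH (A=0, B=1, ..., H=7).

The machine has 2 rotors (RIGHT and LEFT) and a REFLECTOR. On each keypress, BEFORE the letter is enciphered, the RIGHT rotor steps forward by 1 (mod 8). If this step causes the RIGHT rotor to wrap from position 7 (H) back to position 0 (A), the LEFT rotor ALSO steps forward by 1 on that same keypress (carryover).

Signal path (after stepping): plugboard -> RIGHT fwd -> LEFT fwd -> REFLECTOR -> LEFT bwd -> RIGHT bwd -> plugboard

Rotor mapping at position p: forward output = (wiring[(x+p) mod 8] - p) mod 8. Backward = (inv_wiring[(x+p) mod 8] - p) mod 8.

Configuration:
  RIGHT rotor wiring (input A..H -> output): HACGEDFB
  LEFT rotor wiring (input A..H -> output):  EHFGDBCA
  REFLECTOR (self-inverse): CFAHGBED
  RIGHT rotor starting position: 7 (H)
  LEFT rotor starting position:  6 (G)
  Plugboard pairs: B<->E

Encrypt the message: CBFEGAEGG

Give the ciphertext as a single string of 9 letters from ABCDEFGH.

Answer: DHECHDHBC

Derivation:
Char 1 ('C'): step: R->0, L->7 (L advanced); C->plug->C->R->C->L->A->refl->C->L'->G->R'->D->plug->D
Char 2 ('B'): step: R->1, L=7; B->plug->E->R->C->L->A->refl->C->L'->G->R'->H->plug->H
Char 3 ('F'): step: R->2, L=7; F->plug->F->R->H->L->D->refl->H->L'->E->R'->B->plug->E
Char 4 ('E'): step: R->3, L=7; E->plug->B->R->B->L->F->refl->B->L'->A->R'->C->plug->C
Char 5 ('G'): step: R->4, L=7; G->plug->G->R->G->L->C->refl->A->L'->C->R'->H->plug->H
Char 6 ('A'): step: R->5, L=7; A->plug->A->R->G->L->C->refl->A->L'->C->R'->D->plug->D
Char 7 ('E'): step: R->6, L=7; E->plug->B->R->D->L->G->refl->E->L'->F->R'->H->plug->H
Char 8 ('G'): step: R->7, L=7; G->plug->G->R->E->L->H->refl->D->L'->H->R'->E->plug->B
Char 9 ('G'): step: R->0, L->0 (L advanced); G->plug->G->R->F->L->B->refl->F->L'->C->R'->C->plug->C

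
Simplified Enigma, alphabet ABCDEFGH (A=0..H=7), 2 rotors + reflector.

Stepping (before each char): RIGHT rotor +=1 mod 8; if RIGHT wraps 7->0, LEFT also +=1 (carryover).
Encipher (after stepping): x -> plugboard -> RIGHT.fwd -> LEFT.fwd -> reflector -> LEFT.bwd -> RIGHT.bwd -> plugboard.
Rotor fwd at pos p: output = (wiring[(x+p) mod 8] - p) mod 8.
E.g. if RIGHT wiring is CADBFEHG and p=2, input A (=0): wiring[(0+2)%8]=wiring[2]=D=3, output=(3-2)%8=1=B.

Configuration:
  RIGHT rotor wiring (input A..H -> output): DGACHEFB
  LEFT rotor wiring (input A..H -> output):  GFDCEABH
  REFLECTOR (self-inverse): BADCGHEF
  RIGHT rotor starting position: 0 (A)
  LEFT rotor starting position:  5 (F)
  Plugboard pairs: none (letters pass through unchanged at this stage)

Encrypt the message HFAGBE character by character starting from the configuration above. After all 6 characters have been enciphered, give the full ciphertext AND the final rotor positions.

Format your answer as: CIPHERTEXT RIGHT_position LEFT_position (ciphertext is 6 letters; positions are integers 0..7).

Answer: GAEAHD 6 5

Derivation:
Char 1 ('H'): step: R->1, L=5; H->plug->H->R->C->L->C->refl->D->L'->A->R'->G->plug->G
Char 2 ('F'): step: R->2, L=5; F->plug->F->R->H->L->H->refl->F->L'->G->R'->A->plug->A
Char 3 ('A'): step: R->3, L=5; A->plug->A->R->H->L->H->refl->F->L'->G->R'->E->plug->E
Char 4 ('G'): step: R->4, L=5; G->plug->G->R->E->L->A->refl->B->L'->D->R'->A->plug->A
Char 5 ('B'): step: R->5, L=5; B->plug->B->R->A->L->D->refl->C->L'->C->R'->H->plug->H
Char 6 ('E'): step: R->6, L=5; E->plug->E->R->C->L->C->refl->D->L'->A->R'->D->plug->D
Final: ciphertext=GAEAHD, RIGHT=6, LEFT=5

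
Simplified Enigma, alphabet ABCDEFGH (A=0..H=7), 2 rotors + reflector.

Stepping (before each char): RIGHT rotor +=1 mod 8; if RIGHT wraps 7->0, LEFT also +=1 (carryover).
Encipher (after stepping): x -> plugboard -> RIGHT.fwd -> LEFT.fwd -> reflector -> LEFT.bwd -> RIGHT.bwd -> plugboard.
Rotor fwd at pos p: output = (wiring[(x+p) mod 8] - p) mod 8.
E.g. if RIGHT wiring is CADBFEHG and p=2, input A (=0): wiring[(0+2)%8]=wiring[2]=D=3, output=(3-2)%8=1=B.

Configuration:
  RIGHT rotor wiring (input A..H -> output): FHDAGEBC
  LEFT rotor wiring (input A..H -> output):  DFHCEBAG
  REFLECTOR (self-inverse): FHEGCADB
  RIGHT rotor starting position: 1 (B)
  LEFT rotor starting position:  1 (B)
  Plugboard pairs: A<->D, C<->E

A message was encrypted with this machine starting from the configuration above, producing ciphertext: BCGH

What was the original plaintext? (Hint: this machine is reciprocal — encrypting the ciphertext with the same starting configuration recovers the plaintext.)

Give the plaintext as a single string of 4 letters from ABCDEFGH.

Char 1 ('B'): step: R->2, L=1; B->plug->B->R->G->L->F->refl->A->L'->E->R'->C->plug->E
Char 2 ('C'): step: R->3, L=1; C->plug->E->R->H->L->C->refl->E->L'->A->R'->H->plug->H
Char 3 ('G'): step: R->4, L=1; G->plug->G->R->H->L->C->refl->E->L'->A->R'->B->plug->B
Char 4 ('H'): step: R->5, L=1; H->plug->H->R->B->L->G->refl->D->L'->D->R'->G->plug->G

Answer: EHBG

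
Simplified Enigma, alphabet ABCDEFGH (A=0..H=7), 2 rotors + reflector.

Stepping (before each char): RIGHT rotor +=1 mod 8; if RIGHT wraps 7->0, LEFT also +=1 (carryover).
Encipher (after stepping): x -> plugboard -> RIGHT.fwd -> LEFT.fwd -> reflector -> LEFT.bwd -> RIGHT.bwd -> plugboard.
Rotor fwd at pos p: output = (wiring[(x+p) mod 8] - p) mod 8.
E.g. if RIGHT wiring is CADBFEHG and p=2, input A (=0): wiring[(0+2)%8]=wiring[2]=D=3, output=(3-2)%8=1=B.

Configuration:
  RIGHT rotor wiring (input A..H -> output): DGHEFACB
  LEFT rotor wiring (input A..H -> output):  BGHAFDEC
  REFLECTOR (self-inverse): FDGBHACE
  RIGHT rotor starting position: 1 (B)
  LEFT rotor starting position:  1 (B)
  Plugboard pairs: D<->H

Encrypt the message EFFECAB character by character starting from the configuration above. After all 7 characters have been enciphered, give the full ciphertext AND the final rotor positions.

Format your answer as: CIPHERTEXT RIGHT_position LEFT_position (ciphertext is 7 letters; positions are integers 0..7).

Answer: FHGCFDC 0 2

Derivation:
Char 1 ('E'): step: R->2, L=1; E->plug->E->R->A->L->F->refl->A->L'->H->R'->F->plug->F
Char 2 ('F'): step: R->3, L=1; F->plug->F->R->A->L->F->refl->A->L'->H->R'->D->plug->H
Char 3 ('F'): step: R->4, L=1; F->plug->F->R->C->L->H->refl->E->L'->D->R'->G->plug->G
Char 4 ('E'): step: R->5, L=1; E->plug->E->R->B->L->G->refl->C->L'->E->R'->C->plug->C
Char 5 ('C'): step: R->6, L=1; C->plug->C->R->F->L->D->refl->B->L'->G->R'->F->plug->F
Char 6 ('A'): step: R->7, L=1; A->plug->A->R->C->L->H->refl->E->L'->D->R'->H->plug->D
Char 7 ('B'): step: R->0, L->2 (L advanced); B->plug->B->R->G->L->H->refl->E->L'->H->R'->C->plug->C
Final: ciphertext=FHGCFDC, RIGHT=0, LEFT=2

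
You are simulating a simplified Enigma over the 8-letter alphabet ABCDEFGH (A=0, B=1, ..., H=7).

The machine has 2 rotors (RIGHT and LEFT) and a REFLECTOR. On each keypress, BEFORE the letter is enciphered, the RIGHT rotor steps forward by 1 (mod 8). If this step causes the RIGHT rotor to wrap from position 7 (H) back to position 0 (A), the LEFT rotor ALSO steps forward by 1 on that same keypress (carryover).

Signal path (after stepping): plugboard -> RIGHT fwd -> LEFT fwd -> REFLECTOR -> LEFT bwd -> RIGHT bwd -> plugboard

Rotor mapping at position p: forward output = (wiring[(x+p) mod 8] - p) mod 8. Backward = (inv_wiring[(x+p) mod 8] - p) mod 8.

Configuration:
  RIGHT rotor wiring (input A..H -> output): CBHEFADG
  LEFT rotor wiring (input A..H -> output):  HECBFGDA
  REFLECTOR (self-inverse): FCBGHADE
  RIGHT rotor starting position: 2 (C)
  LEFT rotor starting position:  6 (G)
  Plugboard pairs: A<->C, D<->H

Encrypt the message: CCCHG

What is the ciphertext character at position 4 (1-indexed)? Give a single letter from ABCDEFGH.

Char 1 ('C'): step: R->3, L=6; C->plug->A->R->B->L->C->refl->B->L'->C->R'->B->plug->B
Char 2 ('C'): step: R->4, L=6; C->plug->A->R->B->L->C->refl->B->L'->C->R'->D->plug->H
Char 3 ('C'): step: R->5, L=6; C->plug->A->R->D->L->G->refl->D->L'->F->R'->D->plug->H
Char 4 ('H'): step: R->6, L=6; H->plug->D->R->D->L->G->refl->D->L'->F->R'->A->plug->C

C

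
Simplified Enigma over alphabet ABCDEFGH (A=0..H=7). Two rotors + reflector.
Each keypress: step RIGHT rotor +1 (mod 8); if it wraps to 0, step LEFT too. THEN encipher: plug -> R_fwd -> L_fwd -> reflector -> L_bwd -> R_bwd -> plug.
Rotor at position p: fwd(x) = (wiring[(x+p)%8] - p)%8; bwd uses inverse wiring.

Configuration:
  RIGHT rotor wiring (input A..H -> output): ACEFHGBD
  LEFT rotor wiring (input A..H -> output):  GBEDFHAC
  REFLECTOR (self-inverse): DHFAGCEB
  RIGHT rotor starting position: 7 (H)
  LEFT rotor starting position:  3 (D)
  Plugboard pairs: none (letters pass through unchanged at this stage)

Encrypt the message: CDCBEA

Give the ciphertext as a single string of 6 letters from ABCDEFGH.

Char 1 ('C'): step: R->0, L->4 (L advanced); C->plug->C->R->E->L->C->refl->F->L'->F->R'->D->plug->D
Char 2 ('D'): step: R->1, L=4; D->plug->D->R->G->L->A->refl->D->L'->B->R'->A->plug->A
Char 3 ('C'): step: R->2, L=4; C->plug->C->R->F->L->F->refl->C->L'->E->R'->D->plug->D
Char 4 ('B'): step: R->3, L=4; B->plug->B->R->E->L->C->refl->F->L'->F->R'->F->plug->F
Char 5 ('E'): step: R->4, L=4; E->plug->E->R->E->L->C->refl->F->L'->F->R'->C->plug->C
Char 6 ('A'): step: R->5, L=4; A->plug->A->R->B->L->D->refl->A->L'->G->R'->C->plug->C

Answer: DADFCC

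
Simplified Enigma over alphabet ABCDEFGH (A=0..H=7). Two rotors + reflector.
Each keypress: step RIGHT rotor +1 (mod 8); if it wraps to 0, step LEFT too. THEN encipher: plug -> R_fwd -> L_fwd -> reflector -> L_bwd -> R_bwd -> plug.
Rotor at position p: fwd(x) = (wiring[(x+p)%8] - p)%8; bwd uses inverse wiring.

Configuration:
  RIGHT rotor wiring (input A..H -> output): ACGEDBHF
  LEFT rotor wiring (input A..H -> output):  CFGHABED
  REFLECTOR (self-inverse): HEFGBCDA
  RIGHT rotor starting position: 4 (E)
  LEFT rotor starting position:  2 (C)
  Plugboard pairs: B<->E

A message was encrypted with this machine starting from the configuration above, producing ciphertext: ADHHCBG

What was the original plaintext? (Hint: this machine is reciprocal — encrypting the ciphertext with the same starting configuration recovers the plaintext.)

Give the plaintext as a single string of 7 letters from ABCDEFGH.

Answer: FABDBAB

Derivation:
Char 1 ('A'): step: R->5, L=2; A->plug->A->R->E->L->C->refl->F->L'->B->R'->F->plug->F
Char 2 ('D'): step: R->6, L=2; D->plug->D->R->E->L->C->refl->F->L'->B->R'->A->plug->A
Char 3 ('H'): step: R->7, L=2; H->plug->H->R->A->L->E->refl->B->L'->F->R'->E->plug->B
Char 4 ('H'): step: R->0, L->3 (L advanced); H->plug->H->R->F->L->H->refl->A->L'->E->R'->D->plug->D
Char 5 ('C'): step: R->1, L=3; C->plug->C->R->D->L->B->refl->E->L'->A->R'->E->plug->B
Char 6 ('B'): step: R->2, L=3; B->plug->E->R->F->L->H->refl->A->L'->E->R'->A->plug->A
Char 7 ('G'): step: R->3, L=3; G->plug->G->R->H->L->D->refl->G->L'->C->R'->E->plug->B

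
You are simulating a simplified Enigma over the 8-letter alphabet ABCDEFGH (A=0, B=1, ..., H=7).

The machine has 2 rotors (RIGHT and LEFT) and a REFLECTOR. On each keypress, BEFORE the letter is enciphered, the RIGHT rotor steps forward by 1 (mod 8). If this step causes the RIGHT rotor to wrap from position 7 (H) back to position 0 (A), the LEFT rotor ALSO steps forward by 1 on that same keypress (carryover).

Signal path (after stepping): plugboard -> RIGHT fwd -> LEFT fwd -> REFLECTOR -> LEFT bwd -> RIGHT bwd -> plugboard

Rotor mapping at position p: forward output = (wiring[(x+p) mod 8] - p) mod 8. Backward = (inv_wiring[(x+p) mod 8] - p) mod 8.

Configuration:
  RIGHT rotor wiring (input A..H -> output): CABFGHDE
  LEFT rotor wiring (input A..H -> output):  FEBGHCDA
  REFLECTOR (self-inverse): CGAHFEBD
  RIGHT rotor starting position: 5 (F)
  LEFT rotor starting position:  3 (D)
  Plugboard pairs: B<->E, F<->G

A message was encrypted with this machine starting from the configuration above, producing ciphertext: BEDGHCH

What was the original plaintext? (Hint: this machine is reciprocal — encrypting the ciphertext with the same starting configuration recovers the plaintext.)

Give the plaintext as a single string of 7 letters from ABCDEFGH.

Answer: AAGEEBG

Derivation:
Char 1 ('B'): step: R->6, L=3; B->plug->E->R->D->L->A->refl->C->L'->F->R'->A->plug->A
Char 2 ('E'): step: R->7, L=3; E->plug->B->R->D->L->A->refl->C->L'->F->R'->A->plug->A
Char 3 ('D'): step: R->0, L->4 (L advanced); D->plug->D->R->F->L->A->refl->C->L'->H->R'->F->plug->G
Char 4 ('G'): step: R->1, L=4; G->plug->F->R->C->L->H->refl->D->L'->A->R'->B->plug->E
Char 5 ('H'): step: R->2, L=4; H->plug->H->R->G->L->F->refl->E->L'->D->R'->B->plug->E
Char 6 ('C'): step: R->3, L=4; C->plug->C->R->E->L->B->refl->G->L'->B->R'->E->plug->B
Char 7 ('H'): step: R->4, L=4; H->plug->H->R->B->L->G->refl->B->L'->E->R'->F->plug->G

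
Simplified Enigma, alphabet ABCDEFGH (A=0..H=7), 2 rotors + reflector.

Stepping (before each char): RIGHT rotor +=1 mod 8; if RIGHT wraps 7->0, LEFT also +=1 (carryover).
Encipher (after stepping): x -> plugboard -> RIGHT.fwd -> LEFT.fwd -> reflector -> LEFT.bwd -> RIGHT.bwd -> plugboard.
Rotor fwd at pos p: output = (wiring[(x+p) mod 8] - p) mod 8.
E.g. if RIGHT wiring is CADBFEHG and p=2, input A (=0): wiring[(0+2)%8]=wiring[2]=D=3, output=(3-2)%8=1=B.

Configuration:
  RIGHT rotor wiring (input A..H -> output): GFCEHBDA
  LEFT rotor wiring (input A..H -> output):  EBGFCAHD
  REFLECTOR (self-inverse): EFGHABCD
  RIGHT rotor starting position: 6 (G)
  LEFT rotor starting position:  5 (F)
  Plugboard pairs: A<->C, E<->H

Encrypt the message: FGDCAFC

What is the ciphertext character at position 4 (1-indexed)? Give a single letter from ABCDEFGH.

Char 1 ('F'): step: R->7, L=5; F->plug->F->R->A->L->D->refl->H->L'->D->R'->D->plug->D
Char 2 ('G'): step: R->0, L->6 (L advanced); G->plug->G->R->D->L->D->refl->H->L'->F->R'->B->plug->B
Char 3 ('D'): step: R->1, L=6; D->plug->D->R->G->L->E->refl->A->L'->E->R'->A->plug->C
Char 4 ('C'): step: R->2, L=6; C->plug->A->R->A->L->B->refl->F->L'->B->R'->E->plug->H

H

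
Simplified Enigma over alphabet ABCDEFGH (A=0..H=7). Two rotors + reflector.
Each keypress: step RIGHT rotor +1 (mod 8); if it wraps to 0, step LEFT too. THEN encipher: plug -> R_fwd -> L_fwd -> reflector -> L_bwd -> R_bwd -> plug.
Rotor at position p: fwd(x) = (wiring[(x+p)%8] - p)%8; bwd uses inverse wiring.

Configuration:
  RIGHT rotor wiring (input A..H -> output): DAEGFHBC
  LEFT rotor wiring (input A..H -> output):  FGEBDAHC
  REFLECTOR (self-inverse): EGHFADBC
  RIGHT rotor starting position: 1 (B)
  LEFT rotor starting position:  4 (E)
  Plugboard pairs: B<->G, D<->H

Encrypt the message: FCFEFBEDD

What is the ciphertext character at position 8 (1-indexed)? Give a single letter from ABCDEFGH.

Char 1 ('F'): step: R->2, L=4; F->plug->F->R->A->L->H->refl->C->L'->F->R'->D->plug->H
Char 2 ('C'): step: R->3, L=4; C->plug->C->R->E->L->B->refl->G->L'->D->R'->A->plug->A
Char 3 ('F'): step: R->4, L=4; F->plug->F->R->E->L->B->refl->G->L'->D->R'->B->plug->G
Char 4 ('E'): step: R->5, L=4; E->plug->E->R->D->L->G->refl->B->L'->E->R'->B->plug->G
Char 5 ('F'): step: R->6, L=4; F->plug->F->R->A->L->H->refl->C->L'->F->R'->C->plug->C
Char 6 ('B'): step: R->7, L=4; B->plug->G->R->A->L->H->refl->C->L'->F->R'->D->plug->H
Char 7 ('E'): step: R->0, L->5 (L advanced); E->plug->E->R->F->L->H->refl->C->L'->B->R'->G->plug->B
Char 8 ('D'): step: R->1, L=5; D->plug->H->R->C->L->F->refl->D->L'->A->R'->F->plug->F

F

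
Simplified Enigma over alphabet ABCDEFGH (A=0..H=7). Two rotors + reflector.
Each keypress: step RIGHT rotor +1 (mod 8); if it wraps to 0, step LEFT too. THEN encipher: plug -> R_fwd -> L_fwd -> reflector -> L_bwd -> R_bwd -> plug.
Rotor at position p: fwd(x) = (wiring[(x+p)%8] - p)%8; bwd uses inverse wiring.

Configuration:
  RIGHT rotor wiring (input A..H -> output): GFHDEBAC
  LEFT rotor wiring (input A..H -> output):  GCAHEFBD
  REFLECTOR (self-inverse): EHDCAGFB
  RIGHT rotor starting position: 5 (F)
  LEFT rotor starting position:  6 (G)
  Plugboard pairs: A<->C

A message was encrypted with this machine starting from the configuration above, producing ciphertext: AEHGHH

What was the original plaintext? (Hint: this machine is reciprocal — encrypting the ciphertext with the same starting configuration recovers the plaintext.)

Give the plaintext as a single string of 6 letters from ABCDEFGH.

Answer: BDADBC

Derivation:
Char 1 ('A'): step: R->6, L=6; A->plug->C->R->A->L->D->refl->C->L'->E->R'->B->plug->B
Char 2 ('E'): step: R->7, L=6; E->plug->E->R->E->L->C->refl->D->L'->A->R'->D->plug->D
Char 3 ('H'): step: R->0, L->7 (L advanced); H->plug->H->R->C->L->D->refl->C->L'->H->R'->C->plug->A
Char 4 ('G'): step: R->1, L=7; G->plug->G->R->B->L->H->refl->B->L'->D->R'->D->plug->D
Char 5 ('H'): step: R->2, L=7; H->plug->H->R->D->L->B->refl->H->L'->B->R'->B->plug->B
Char 6 ('H'): step: R->3, L=7; H->plug->H->R->E->L->A->refl->E->L'->A->R'->A->plug->C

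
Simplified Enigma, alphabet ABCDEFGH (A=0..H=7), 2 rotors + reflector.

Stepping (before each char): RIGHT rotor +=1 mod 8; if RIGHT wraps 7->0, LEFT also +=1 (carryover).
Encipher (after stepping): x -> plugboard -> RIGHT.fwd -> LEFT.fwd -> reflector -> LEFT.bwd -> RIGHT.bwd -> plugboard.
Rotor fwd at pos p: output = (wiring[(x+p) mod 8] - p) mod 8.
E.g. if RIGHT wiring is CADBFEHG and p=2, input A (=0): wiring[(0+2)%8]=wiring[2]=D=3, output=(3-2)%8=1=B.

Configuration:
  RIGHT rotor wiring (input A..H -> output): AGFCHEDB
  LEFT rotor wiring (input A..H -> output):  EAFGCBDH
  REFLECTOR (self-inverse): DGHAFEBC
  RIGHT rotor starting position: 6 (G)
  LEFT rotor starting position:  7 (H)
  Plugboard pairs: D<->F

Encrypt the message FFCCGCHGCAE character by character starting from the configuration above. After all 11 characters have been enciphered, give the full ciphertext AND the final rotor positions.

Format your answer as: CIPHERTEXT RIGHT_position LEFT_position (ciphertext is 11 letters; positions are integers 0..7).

Answer: HAFADEDHHCF 1 1

Derivation:
Char 1 ('F'): step: R->7, L=7; F->plug->D->R->G->L->C->refl->H->L'->E->R'->H->plug->H
Char 2 ('F'): step: R->0, L->0 (L advanced); F->plug->D->R->C->L->F->refl->E->L'->A->R'->A->plug->A
Char 3 ('C'): step: R->1, L=0; C->plug->C->R->B->L->A->refl->D->L'->G->R'->D->plug->F
Char 4 ('C'): step: R->2, L=0; C->plug->C->R->F->L->B->refl->G->L'->D->R'->A->plug->A
Char 5 ('G'): step: R->3, L=0; G->plug->G->R->D->L->G->refl->B->L'->F->R'->F->plug->D
Char 6 ('C'): step: R->4, L=0; C->plug->C->R->H->L->H->refl->C->L'->E->R'->E->plug->E
Char 7 ('H'): step: R->5, L=0; H->plug->H->R->C->L->F->refl->E->L'->A->R'->F->plug->D
Char 8 ('G'): step: R->6, L=0; G->plug->G->R->B->L->A->refl->D->L'->G->R'->H->plug->H
Char 9 ('C'): step: R->7, L=0; C->plug->C->R->H->L->H->refl->C->L'->E->R'->H->plug->H
Char 10 ('A'): step: R->0, L->1 (L advanced); A->plug->A->R->A->L->H->refl->C->L'->F->R'->C->plug->C
Char 11 ('E'): step: R->1, L=1; E->plug->E->R->D->L->B->refl->G->L'->G->R'->D->plug->F
Final: ciphertext=HAFADEDHHCF, RIGHT=1, LEFT=1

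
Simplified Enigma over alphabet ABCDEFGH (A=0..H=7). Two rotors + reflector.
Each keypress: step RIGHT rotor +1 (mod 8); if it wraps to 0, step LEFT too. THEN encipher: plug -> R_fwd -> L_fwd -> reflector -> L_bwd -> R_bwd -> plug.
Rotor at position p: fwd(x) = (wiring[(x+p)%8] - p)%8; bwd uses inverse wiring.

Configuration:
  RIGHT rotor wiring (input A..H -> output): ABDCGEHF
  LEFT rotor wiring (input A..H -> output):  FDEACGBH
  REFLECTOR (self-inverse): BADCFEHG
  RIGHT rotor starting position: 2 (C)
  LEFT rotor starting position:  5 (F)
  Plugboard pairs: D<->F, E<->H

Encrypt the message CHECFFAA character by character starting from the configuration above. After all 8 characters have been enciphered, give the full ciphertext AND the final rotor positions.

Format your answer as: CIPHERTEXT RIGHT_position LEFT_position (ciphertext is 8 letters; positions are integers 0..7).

Char 1 ('C'): step: R->3, L=5; C->plug->C->R->B->L->E->refl->F->L'->H->R'->A->plug->A
Char 2 ('H'): step: R->4, L=5; H->plug->E->R->E->L->G->refl->H->L'->F->R'->F->plug->D
Char 3 ('E'): step: R->5, L=5; E->plug->H->R->B->L->E->refl->F->L'->H->R'->A->plug->A
Char 4 ('C'): step: R->6, L=5; C->plug->C->R->C->L->C->refl->D->L'->G->R'->H->plug->E
Char 5 ('F'): step: R->7, L=5; F->plug->D->R->E->L->G->refl->H->L'->F->R'->G->plug->G
Char 6 ('F'): step: R->0, L->6 (L advanced); F->plug->D->R->C->L->H->refl->G->L'->E->R'->F->plug->D
Char 7 ('A'): step: R->1, L=6; A->plug->A->R->A->L->D->refl->C->L'->F->R'->D->plug->F
Char 8 ('A'): step: R->2, L=6; A->plug->A->R->B->L->B->refl->A->L'->H->R'->H->plug->E
Final: ciphertext=ADAEGDFE, RIGHT=2, LEFT=6

Answer: ADAEGDFE 2 6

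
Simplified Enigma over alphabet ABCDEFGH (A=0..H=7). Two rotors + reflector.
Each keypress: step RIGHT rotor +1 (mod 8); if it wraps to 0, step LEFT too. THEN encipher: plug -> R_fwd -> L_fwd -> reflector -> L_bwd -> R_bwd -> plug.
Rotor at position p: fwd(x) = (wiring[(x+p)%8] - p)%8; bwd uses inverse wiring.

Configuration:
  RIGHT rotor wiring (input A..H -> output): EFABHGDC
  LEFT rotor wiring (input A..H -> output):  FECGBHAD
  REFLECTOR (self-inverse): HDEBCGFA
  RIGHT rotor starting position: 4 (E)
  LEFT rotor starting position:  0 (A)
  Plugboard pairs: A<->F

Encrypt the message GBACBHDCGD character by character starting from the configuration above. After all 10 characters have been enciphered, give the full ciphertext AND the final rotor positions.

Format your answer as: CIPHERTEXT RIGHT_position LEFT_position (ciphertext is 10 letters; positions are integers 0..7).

Answer: DDFDDCADHC 6 1

Derivation:
Char 1 ('G'): step: R->5, L=0; G->plug->G->R->E->L->B->refl->D->L'->H->R'->D->plug->D
Char 2 ('B'): step: R->6, L=0; B->plug->B->R->E->L->B->refl->D->L'->H->R'->D->plug->D
Char 3 ('A'): step: R->7, L=0; A->plug->F->R->A->L->F->refl->G->L'->D->R'->A->plug->F
Char 4 ('C'): step: R->0, L->1 (L advanced); C->plug->C->R->A->L->D->refl->B->L'->B->R'->D->plug->D
Char 5 ('B'): step: R->1, L=1; B->plug->B->R->H->L->E->refl->C->L'->G->R'->D->plug->D
Char 6 ('H'): step: R->2, L=1; H->plug->H->R->D->L->A->refl->H->L'->F->R'->C->plug->C
Char 7 ('D'): step: R->3, L=1; D->plug->D->R->A->L->D->refl->B->L'->B->R'->F->plug->A
Char 8 ('C'): step: R->4, L=1; C->plug->C->R->H->L->E->refl->C->L'->G->R'->D->plug->D
Char 9 ('G'): step: R->5, L=1; G->plug->G->R->E->L->G->refl->F->L'->C->R'->H->plug->H
Char 10 ('D'): step: R->6, L=1; D->plug->D->R->H->L->E->refl->C->L'->G->R'->C->plug->C
Final: ciphertext=DDFDDCADHC, RIGHT=6, LEFT=1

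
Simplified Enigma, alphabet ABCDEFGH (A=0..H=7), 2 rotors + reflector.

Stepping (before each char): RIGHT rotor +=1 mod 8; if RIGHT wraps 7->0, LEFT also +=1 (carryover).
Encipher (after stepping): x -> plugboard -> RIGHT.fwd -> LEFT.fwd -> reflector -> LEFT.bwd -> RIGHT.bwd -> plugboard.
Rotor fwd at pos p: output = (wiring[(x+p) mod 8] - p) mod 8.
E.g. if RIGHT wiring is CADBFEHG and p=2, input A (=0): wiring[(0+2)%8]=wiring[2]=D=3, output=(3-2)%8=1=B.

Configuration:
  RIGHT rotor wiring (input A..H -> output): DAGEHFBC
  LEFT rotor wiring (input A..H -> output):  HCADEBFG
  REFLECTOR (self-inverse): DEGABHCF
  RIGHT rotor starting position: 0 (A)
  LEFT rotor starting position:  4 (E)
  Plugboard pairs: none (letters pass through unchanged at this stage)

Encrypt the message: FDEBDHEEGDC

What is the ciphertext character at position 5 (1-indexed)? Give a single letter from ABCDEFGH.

Char 1 ('F'): step: R->1, L=4; F->plug->F->R->A->L->A->refl->D->L'->E->R'->E->plug->E
Char 2 ('D'): step: R->2, L=4; D->plug->D->R->D->L->C->refl->G->L'->F->R'->C->plug->C
Char 3 ('E'): step: R->3, L=4; E->plug->E->R->H->L->H->refl->F->L'->B->R'->A->plug->A
Char 4 ('B'): step: R->4, L=4; B->plug->B->R->B->L->F->refl->H->L'->H->R'->E->plug->E
Char 5 ('D'): step: R->5, L=4; D->plug->D->R->G->L->E->refl->B->L'->C->R'->H->plug->H

H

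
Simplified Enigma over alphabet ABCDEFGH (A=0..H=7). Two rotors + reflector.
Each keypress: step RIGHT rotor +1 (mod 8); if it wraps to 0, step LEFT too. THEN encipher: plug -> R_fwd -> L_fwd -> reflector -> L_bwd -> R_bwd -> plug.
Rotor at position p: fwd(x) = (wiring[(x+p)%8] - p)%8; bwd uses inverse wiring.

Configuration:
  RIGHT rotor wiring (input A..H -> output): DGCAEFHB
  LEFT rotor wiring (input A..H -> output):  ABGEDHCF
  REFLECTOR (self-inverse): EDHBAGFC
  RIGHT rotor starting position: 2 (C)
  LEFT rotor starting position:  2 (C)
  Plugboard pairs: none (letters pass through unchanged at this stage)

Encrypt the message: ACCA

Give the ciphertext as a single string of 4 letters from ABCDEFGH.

Answer: CGAH

Derivation:
Char 1 ('A'): step: R->3, L=2; A->plug->A->R->F->L->D->refl->B->L'->C->R'->C->plug->C
Char 2 ('C'): step: R->4, L=2; C->plug->C->R->D->L->F->refl->G->L'->G->R'->G->plug->G
Char 3 ('C'): step: R->5, L=2; C->plug->C->R->E->L->A->refl->E->L'->A->R'->A->plug->A
Char 4 ('A'): step: R->6, L=2; A->plug->A->R->B->L->C->refl->H->L'->H->R'->H->plug->H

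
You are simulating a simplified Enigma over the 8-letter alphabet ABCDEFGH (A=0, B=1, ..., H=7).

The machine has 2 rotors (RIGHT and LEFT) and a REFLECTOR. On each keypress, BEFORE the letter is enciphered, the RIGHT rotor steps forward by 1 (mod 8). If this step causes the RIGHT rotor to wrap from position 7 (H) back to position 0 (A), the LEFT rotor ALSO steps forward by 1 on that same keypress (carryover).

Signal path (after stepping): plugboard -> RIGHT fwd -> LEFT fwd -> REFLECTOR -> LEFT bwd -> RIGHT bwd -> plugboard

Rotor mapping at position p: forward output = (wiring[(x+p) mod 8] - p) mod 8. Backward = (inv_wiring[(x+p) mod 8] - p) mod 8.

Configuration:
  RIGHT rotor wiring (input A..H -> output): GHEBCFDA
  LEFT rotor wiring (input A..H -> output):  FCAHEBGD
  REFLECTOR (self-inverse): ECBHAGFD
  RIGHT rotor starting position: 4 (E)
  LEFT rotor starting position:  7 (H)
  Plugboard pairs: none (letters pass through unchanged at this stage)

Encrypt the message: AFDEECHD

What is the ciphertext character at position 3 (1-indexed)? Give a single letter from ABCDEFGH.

Char 1 ('A'): step: R->5, L=7; A->plug->A->R->A->L->E->refl->A->L'->E->R'->G->plug->G
Char 2 ('F'): step: R->6, L=7; F->plug->F->R->D->L->B->refl->C->L'->G->R'->E->plug->E
Char 3 ('D'): step: R->7, L=7; D->plug->D->R->F->L->F->refl->G->L'->B->R'->A->plug->A

A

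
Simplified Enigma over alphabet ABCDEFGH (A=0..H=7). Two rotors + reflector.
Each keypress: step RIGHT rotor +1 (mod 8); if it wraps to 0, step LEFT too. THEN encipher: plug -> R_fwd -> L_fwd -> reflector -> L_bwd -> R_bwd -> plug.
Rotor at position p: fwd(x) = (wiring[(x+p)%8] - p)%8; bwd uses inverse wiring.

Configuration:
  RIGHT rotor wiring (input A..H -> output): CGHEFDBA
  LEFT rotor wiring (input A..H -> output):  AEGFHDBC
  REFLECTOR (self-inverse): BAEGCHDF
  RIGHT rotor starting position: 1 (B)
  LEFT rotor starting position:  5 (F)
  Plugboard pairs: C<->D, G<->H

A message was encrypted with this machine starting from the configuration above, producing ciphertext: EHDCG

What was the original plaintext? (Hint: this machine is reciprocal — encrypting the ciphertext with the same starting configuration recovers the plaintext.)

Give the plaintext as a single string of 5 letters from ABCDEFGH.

Answer: CDEAF

Derivation:
Char 1 ('E'): step: R->2, L=5; E->plug->E->R->H->L->C->refl->E->L'->B->R'->D->plug->C
Char 2 ('H'): step: R->3, L=5; H->plug->G->R->D->L->D->refl->G->L'->A->R'->C->plug->D
Char 3 ('D'): step: R->4, L=5; D->plug->C->R->F->L->B->refl->A->L'->G->R'->E->plug->E
Char 4 ('C'): step: R->5, L=5; C->plug->D->R->F->L->B->refl->A->L'->G->R'->A->plug->A
Char 5 ('G'): step: R->6, L=5; G->plug->H->R->F->L->B->refl->A->L'->G->R'->F->plug->F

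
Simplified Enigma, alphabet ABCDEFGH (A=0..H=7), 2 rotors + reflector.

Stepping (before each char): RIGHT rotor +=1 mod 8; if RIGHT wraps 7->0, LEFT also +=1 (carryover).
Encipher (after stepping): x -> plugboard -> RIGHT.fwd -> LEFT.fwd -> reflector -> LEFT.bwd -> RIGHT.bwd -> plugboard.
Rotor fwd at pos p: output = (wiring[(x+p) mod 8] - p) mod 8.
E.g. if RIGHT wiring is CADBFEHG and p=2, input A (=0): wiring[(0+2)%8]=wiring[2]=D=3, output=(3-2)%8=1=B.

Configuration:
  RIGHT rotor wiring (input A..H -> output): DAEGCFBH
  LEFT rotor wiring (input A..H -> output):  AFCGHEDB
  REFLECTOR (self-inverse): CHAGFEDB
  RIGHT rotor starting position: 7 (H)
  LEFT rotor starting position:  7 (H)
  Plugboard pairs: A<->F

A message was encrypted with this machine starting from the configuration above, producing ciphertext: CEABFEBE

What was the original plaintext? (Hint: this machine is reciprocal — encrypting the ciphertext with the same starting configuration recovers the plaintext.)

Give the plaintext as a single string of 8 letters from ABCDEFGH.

Char 1 ('C'): step: R->0, L->0 (L advanced); C->plug->C->R->E->L->H->refl->B->L'->H->R'->H->plug->H
Char 2 ('E'): step: R->1, L=0; E->plug->E->R->E->L->H->refl->B->L'->H->R'->A->plug->F
Char 3 ('A'): step: R->2, L=0; A->plug->F->R->F->L->E->refl->F->L'->B->R'->G->plug->G
Char 4 ('B'): step: R->3, L=0; B->plug->B->R->H->L->B->refl->H->L'->E->R'->E->plug->E
Char 5 ('F'): step: R->4, L=0; F->plug->A->R->G->L->D->refl->G->L'->D->R'->D->plug->D
Char 6 ('E'): step: R->5, L=0; E->plug->E->R->D->L->G->refl->D->L'->G->R'->D->plug->D
Char 7 ('B'): step: R->6, L=0; B->plug->B->R->B->L->F->refl->E->L'->F->R'->C->plug->C
Char 8 ('E'): step: R->7, L=0; E->plug->E->R->H->L->B->refl->H->L'->E->R'->B->plug->B

Answer: HFGEDDCB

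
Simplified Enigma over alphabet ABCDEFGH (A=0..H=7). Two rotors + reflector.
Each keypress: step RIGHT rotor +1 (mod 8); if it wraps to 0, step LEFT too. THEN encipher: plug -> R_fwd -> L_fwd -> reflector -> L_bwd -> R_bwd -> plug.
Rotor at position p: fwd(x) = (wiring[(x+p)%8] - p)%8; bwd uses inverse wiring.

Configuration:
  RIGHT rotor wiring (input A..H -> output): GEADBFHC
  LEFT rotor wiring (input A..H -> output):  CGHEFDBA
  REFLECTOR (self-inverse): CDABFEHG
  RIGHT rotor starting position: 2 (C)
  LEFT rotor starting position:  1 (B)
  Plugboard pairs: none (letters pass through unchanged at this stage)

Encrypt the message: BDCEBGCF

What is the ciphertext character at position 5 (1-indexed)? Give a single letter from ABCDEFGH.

Char 1 ('B'): step: R->3, L=1; B->plug->B->R->G->L->H->refl->G->L'->B->R'->G->plug->G
Char 2 ('D'): step: R->4, L=1; D->plug->D->R->G->L->H->refl->G->L'->B->R'->B->plug->B
Char 3 ('C'): step: R->5, L=1; C->plug->C->R->F->L->A->refl->C->L'->E->R'->H->plug->H
Char 4 ('E'): step: R->6, L=1; E->plug->E->R->C->L->D->refl->B->L'->H->R'->H->plug->H
Char 5 ('B'): step: R->7, L=1; B->plug->B->R->H->L->B->refl->D->L'->C->R'->F->plug->F

F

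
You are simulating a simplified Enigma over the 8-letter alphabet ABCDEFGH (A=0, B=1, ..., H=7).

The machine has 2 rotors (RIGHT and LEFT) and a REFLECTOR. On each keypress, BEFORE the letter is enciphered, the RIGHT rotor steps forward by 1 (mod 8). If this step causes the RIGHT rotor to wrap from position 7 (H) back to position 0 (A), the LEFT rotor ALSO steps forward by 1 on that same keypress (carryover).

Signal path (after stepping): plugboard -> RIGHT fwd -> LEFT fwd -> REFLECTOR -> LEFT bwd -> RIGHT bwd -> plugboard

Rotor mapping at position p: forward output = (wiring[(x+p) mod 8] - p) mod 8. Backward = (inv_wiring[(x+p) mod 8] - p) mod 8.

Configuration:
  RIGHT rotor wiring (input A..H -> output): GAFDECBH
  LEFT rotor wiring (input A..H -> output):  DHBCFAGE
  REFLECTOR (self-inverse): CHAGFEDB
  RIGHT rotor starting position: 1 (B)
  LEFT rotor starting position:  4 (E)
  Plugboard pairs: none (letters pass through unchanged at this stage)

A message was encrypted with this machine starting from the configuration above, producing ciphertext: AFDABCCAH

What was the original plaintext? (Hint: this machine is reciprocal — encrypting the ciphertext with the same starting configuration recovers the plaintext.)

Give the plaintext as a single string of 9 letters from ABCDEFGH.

Char 1 ('A'): step: R->2, L=4; A->plug->A->R->D->L->A->refl->C->L'->C->R'->C->plug->C
Char 2 ('F'): step: R->3, L=4; F->plug->F->R->D->L->A->refl->C->L'->C->R'->H->plug->H
Char 3 ('D'): step: R->4, L=4; D->plug->D->R->D->L->A->refl->C->L'->C->R'->E->plug->E
Char 4 ('A'): step: R->5, L=4; A->plug->A->R->F->L->D->refl->G->L'->H->R'->H->plug->H
Char 5 ('B'): step: R->6, L=4; B->plug->B->R->B->L->E->refl->F->L'->G->R'->G->plug->G
Char 6 ('C'): step: R->7, L=4; C->plug->C->R->B->L->E->refl->F->L'->G->R'->D->plug->D
Char 7 ('C'): step: R->0, L->5 (L advanced); C->plug->C->R->F->L->E->refl->F->L'->G->R'->A->plug->A
Char 8 ('A'): step: R->1, L=5; A->plug->A->R->H->L->A->refl->C->L'->E->R'->B->plug->B
Char 9 ('H'): step: R->2, L=5; H->plug->H->R->G->L->F->refl->E->L'->F->R'->F->plug->F

Answer: CHEHGDABF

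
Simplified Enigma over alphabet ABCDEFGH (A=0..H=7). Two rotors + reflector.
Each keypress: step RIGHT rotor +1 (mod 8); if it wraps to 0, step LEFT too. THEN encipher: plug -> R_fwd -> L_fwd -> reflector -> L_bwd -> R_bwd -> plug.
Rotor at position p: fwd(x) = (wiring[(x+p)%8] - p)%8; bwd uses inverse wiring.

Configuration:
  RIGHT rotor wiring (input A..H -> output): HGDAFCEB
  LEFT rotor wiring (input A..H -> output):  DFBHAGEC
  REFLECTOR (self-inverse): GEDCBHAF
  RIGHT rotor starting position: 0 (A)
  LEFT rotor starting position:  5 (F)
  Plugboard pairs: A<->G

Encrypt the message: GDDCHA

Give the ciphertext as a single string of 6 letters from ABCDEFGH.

Answer: AABDGG

Derivation:
Char 1 ('G'): step: R->1, L=5; G->plug->A->R->F->L->E->refl->B->L'->A->R'->G->plug->A
Char 2 ('D'): step: R->2, L=5; D->plug->D->R->A->L->B->refl->E->L'->F->R'->G->plug->A
Char 3 ('D'): step: R->3, L=5; D->plug->D->R->B->L->H->refl->F->L'->C->R'->B->plug->B
Char 4 ('C'): step: R->4, L=5; C->plug->C->R->A->L->B->refl->E->L'->F->R'->D->plug->D
Char 5 ('H'): step: R->5, L=5; H->plug->H->R->A->L->B->refl->E->L'->F->R'->A->plug->G
Char 6 ('A'): step: R->6, L=5; A->plug->G->R->H->L->D->refl->C->L'->G->R'->A->plug->G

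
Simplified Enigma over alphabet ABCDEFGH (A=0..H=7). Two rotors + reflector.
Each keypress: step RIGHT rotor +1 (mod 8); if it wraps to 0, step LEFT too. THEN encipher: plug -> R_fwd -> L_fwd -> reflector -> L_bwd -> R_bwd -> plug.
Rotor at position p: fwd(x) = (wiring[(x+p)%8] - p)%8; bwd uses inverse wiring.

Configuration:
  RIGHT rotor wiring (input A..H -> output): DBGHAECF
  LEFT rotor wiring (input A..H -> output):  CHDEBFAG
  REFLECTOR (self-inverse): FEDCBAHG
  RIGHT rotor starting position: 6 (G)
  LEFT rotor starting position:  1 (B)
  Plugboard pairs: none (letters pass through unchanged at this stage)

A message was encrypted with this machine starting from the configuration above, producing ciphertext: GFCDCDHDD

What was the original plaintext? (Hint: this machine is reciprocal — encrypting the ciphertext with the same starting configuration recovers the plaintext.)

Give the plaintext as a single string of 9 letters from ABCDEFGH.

Answer: EGDAHHFFA

Derivation:
Char 1 ('G'): step: R->7, L=1; G->plug->G->R->F->L->H->refl->G->L'->A->R'->E->plug->E
Char 2 ('F'): step: R->0, L->2 (L advanced); F->plug->F->R->E->L->G->refl->H->L'->C->R'->G->plug->G
Char 3 ('C'): step: R->1, L=2; C->plug->C->R->G->L->A->refl->F->L'->H->R'->D->plug->D
Char 4 ('D'): step: R->2, L=2; D->plug->D->R->C->L->H->refl->G->L'->E->R'->A->plug->A
Char 5 ('C'): step: R->3, L=2; C->plug->C->R->B->L->C->refl->D->L'->D->R'->H->plug->H
Char 6 ('D'): step: R->4, L=2; D->plug->D->R->B->L->C->refl->D->L'->D->R'->H->plug->H
Char 7 ('H'): step: R->5, L=2; H->plug->H->R->D->L->D->refl->C->L'->B->R'->F->plug->F
Char 8 ('D'): step: R->6, L=2; D->plug->D->R->D->L->D->refl->C->L'->B->R'->F->plug->F
Char 9 ('D'): step: R->7, L=2; D->plug->D->R->H->L->F->refl->A->L'->G->R'->A->plug->A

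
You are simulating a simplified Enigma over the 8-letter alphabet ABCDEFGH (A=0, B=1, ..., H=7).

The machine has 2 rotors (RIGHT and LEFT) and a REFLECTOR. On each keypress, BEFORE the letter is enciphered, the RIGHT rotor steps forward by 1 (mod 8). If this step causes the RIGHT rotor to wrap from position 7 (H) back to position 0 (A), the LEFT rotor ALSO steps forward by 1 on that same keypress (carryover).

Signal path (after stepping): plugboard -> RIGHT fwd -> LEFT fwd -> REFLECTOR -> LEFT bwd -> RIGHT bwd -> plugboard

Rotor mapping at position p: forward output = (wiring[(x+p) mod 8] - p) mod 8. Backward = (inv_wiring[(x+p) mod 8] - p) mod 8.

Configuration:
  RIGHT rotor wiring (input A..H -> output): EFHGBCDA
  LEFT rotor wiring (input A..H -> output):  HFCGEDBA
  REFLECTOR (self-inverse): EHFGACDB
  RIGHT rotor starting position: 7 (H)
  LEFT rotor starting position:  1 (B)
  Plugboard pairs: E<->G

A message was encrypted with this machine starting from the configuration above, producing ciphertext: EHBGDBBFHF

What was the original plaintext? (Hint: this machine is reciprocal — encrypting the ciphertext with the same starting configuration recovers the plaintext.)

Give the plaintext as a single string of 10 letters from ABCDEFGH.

Answer: AAHCEFCCEC

Derivation:
Char 1 ('E'): step: R->0, L->2 (L advanced); E->plug->G->R->D->L->B->refl->H->L'->E->R'->A->plug->A
Char 2 ('H'): step: R->1, L=2; H->plug->H->R->D->L->B->refl->H->L'->E->R'->A->plug->A
Char 3 ('B'): step: R->2, L=2; B->plug->B->R->E->L->H->refl->B->L'->D->R'->H->plug->H
Char 4 ('G'): step: R->3, L=2; G->plug->E->R->F->L->G->refl->D->L'->H->R'->C->plug->C
Char 5 ('D'): step: R->4, L=2; D->plug->D->R->E->L->H->refl->B->L'->D->R'->G->plug->E
Char 6 ('B'): step: R->5, L=2; B->plug->B->R->G->L->F->refl->C->L'->C->R'->F->plug->F
Char 7 ('B'): step: R->6, L=2; B->plug->B->R->C->L->C->refl->F->L'->G->R'->C->plug->C
Char 8 ('F'): step: R->7, L=2; F->plug->F->R->C->L->C->refl->F->L'->G->R'->C->plug->C
Char 9 ('H'): step: R->0, L->3 (L advanced); H->plug->H->R->A->L->D->refl->G->L'->D->R'->G->plug->E
Char 10 ('F'): step: R->1, L=3; F->plug->F->R->C->L->A->refl->E->L'->F->R'->C->plug->C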